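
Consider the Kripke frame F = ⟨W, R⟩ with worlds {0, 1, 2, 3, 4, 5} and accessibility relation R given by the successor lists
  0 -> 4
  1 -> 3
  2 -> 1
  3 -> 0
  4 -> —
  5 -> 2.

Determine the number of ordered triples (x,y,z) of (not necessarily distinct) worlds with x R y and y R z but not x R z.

4

Enumerating: (1,3,0), (2,1,3), (3,0,4), (5,2,1).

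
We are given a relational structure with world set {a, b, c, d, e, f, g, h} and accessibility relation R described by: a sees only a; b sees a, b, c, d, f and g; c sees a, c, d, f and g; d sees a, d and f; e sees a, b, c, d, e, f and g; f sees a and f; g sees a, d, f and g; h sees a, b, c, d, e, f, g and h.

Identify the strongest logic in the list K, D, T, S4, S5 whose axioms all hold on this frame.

Serial (axiom D): yes — every world has a successor (e.g. a R a).
Reflexive (axiom T): yes — every world is R-related to itself.
Transitive (axiom 4): yes — every two-step R-path is closed by a direct edge.
Euclidean (axiom 5): no — b R a and b R c, but not a R c.
So F validates K, D, T, S4; S5 would additionally require R to be Euclidean. The strongest is S4.

S4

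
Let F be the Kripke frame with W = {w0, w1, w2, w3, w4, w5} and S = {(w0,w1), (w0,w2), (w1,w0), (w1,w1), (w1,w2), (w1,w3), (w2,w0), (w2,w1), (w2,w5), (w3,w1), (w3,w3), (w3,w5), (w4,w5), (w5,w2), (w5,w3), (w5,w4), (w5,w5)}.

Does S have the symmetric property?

Yes

Symmetric: yes — every pair in S has its reverse in S.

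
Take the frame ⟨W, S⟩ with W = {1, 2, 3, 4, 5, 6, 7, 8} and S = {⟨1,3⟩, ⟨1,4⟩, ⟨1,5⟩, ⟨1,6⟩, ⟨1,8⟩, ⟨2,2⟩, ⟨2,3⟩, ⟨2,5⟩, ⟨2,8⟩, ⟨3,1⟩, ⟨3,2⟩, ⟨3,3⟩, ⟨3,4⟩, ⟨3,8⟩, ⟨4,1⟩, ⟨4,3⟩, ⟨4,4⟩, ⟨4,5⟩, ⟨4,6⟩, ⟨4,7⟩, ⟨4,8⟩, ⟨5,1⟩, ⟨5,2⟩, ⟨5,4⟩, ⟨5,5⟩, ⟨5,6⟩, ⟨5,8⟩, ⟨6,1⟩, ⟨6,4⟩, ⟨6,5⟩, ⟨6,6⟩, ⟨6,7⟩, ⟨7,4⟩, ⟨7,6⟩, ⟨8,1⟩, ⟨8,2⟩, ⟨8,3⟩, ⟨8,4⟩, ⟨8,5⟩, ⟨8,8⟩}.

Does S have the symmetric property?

Symmetric: yes — every pair in S has its reverse in S.

Yes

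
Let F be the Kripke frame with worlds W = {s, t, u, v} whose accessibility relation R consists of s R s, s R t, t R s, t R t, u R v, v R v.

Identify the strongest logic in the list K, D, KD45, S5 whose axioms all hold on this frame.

Serial (axiom D): yes — every world has a successor (e.g. s R s).
Euclidean (axiom 5): yes — any two successors of a common world are R-related.
Transitive (axiom 4): yes — every two-step R-path is closed by a direct edge.
Reflexive (axiom T): no — u is not related to itself.
So F validates K, D, KD45; S5 would additionally require R to be reflexive. The strongest is KD45.

KD45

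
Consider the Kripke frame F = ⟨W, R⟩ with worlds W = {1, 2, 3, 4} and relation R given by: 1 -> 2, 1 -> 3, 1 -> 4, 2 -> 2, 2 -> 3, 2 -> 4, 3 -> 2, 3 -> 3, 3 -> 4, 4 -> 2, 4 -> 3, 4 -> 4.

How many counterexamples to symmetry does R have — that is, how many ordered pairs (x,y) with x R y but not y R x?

3

Enumerating: (1,2), (1,3), (1,4).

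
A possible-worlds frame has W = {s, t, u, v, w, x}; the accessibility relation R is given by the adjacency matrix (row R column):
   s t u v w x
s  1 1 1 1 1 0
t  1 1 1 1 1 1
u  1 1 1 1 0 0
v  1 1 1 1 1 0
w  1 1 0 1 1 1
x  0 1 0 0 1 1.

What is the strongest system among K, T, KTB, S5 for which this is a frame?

KTB

Reflexive (axiom T): yes — every world is R-related to itself.
Symmetric (axiom B): yes — every pair in R has its reverse in R.
Euclidean (axiom 5): no — s R u and s R w, but not u R w.
So F validates K, T, KTB; S5 would additionally require R to be Euclidean. The strongest is KTB.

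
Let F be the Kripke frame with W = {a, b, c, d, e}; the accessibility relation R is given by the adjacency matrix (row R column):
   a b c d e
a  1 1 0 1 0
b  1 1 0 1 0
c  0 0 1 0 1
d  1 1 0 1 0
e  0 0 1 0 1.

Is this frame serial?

Serial: yes — every world has a successor (e.g. a R a).

Yes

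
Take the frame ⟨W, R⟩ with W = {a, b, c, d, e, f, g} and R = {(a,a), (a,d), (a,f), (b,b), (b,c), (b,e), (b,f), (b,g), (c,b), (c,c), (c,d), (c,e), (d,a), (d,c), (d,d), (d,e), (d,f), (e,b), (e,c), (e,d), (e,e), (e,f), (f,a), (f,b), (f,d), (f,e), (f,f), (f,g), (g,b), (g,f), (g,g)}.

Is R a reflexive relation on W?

Yes

Reflexive: yes — every world is R-related to itself.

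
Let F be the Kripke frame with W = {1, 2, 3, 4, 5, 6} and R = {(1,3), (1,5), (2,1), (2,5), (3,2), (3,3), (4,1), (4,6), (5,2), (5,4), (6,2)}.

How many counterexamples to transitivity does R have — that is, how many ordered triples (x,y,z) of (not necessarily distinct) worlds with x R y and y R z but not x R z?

Enumerating: (1,3,2), (1,5,2), (1,5,4), (2,1,3), (2,5,2), (2,5,4), (3,2,1), (3,2,5), (4,1,3), (4,1,5), (4,6,2), (5,2,1), (5,2,5), (5,4,1), (5,4,6), (6,2,1), (6,2,5).

17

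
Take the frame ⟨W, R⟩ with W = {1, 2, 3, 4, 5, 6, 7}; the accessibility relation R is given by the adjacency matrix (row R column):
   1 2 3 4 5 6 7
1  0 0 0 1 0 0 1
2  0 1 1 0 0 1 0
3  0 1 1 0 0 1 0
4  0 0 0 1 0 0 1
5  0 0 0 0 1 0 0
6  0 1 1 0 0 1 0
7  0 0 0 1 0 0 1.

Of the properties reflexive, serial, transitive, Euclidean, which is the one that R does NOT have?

Reflexive: no — 1 is not related to itself.
Serial: yes — every world has a successor (e.g. 1 R 4).
Transitive: yes — every two-step R-path is closed by a direct edge.
Euclidean: yes — any two successors of a common world are R-related.
Only reflexive fails.

reflexive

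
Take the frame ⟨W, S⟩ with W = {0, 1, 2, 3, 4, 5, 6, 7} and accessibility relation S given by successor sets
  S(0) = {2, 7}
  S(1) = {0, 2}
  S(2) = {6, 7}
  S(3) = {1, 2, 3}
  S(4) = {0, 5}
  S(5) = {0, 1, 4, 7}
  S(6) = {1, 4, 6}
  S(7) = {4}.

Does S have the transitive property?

No

Transitive: no — 0 S 2 and 2 S 6, but not 0 S 6.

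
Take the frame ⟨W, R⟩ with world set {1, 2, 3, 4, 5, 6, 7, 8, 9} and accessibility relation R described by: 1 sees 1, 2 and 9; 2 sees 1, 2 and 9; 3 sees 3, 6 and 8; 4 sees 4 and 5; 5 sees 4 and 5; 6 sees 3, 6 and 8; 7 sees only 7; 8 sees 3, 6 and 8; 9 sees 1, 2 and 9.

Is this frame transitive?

Transitive: yes — every two-step R-path is closed by a direct edge.

Yes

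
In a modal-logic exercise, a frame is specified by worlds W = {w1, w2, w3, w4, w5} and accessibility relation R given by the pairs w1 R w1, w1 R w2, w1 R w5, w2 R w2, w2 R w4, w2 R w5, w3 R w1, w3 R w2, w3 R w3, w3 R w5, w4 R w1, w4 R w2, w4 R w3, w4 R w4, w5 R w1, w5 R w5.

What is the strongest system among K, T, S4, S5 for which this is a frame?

T

Reflexive (axiom T): yes — every world is R-related to itself.
Transitive (axiom 4): no — w1 R w2 and w2 R w4, but not w1 R w4.
Euclidean (axiom 5): no — w1 R w5 and w1 R w2, but not w5 R w2.
So F validates K, T; S4 would additionally require R to be transitive. The strongest is T.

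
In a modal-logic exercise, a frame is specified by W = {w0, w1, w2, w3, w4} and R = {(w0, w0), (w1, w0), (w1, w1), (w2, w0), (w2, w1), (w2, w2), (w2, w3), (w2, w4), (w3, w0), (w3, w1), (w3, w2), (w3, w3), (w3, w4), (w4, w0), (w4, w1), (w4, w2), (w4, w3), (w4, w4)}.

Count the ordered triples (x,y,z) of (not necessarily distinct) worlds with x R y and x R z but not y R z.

Enumerating: (w1,w0,w1), (w2,w0,w1), (w2,w0,w2), (w2,w0,w3), (w2,w0,w4), (w2,w1,w2), (w2,w1,w3), (w2,w1,w4), (w3,w0,w1), (w3,w0,w2), (w3,w0,w3), (w3,w0,w4), … and 10 more.
Total: 22.

22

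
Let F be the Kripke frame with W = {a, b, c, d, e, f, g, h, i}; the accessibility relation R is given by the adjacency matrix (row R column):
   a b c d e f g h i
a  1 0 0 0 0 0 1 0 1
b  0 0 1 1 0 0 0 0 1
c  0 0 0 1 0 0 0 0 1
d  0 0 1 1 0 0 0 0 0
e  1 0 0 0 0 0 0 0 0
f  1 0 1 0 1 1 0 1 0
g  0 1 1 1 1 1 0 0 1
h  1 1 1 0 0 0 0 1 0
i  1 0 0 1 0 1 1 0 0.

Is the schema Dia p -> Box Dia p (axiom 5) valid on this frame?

The schema 5 characterises exactly the Euclidean frames.
Euclidean: no — b R d and b R i, but not d R i.

No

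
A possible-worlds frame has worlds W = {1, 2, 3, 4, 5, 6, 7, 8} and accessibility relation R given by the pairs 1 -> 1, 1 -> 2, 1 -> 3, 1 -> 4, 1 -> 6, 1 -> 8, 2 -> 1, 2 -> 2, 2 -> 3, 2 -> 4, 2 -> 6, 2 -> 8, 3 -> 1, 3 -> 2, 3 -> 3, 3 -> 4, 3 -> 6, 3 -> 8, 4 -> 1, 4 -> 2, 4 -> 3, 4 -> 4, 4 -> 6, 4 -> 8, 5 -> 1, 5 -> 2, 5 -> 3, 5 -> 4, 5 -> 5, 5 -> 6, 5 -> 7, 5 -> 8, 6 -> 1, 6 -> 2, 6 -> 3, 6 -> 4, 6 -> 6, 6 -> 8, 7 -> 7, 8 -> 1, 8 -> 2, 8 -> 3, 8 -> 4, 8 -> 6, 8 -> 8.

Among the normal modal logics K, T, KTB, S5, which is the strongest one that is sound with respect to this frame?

T

Reflexive (axiom T): yes — every world is R-related to itself.
Symmetric (axiom B): no — 5 R 1 but not 1 R 5.
Euclidean (axiom 5): no — 5 R 1 and 5 R 7, but not 1 R 7.
So F validates K, T; KTB would additionally require R to be symmetric. The strongest is T.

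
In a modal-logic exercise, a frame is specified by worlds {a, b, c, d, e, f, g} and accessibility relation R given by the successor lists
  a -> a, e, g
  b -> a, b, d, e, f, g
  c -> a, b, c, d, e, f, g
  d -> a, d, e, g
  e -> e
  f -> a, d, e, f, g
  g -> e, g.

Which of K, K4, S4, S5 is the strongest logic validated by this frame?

S4

Transitive (axiom 4): yes — every two-step R-path is closed by a direct edge.
Reflexive (axiom T): yes — every world is R-related to itself.
Euclidean (axiom 5): no — a R e and a R g, but not e R g.
So F validates K, K4, S4; S5 would additionally require R to be Euclidean. The strongest is S4.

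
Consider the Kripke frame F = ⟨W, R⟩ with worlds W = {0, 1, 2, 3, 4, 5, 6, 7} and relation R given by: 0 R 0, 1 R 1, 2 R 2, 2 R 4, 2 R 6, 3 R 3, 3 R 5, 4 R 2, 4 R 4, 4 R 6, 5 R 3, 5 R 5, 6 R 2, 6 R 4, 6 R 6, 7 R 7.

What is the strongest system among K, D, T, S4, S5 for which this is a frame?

S5

Serial (axiom D): yes — every world has a successor (e.g. 0 R 0).
Reflexive (axiom T): yes — every world is R-related to itself.
Transitive (axiom 4): yes — every two-step R-path is closed by a direct edge.
Euclidean (axiom 5): yes — any two successors of a common world are R-related.
So F validates K, D, T, S4, S5. The strongest is S5.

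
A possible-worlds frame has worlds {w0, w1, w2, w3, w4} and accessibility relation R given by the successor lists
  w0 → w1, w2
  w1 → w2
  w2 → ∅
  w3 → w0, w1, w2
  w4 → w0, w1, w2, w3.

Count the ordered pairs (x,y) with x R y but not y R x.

Enumerating: (w0,w1), (w0,w2), (w1,w2), (w3,w0), (w3,w1), (w3,w2), (w4,w0), (w4,w1), (w4,w2), (w4,w3).

10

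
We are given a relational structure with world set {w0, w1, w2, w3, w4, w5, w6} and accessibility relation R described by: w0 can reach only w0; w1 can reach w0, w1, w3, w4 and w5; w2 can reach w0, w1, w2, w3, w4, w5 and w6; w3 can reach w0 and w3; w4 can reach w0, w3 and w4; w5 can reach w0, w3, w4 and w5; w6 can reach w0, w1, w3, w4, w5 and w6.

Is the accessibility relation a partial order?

Yes

Reflexive: yes — every world is R-related to itself.
Transitive: yes — every two-step R-path is closed by a direct edge.
Antisymmetric: yes — no distinct pair is related both ways.
So R is a partial order.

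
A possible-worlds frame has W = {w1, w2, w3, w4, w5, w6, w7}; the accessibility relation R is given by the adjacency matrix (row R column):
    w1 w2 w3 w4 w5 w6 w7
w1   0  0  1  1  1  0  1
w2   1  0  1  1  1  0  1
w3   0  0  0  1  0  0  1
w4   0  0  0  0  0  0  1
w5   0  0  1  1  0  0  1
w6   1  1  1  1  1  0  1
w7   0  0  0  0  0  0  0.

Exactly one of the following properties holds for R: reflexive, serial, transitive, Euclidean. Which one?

transitive

Reflexive: no — w1 is not related to itself.
Serial: no — w7 has no R-successor.
Transitive: yes — every two-step R-path is closed by a direct edge.
Euclidean: no — w1 R w3 and w1 R w5, but not w3 R w5.
Only transitive holds.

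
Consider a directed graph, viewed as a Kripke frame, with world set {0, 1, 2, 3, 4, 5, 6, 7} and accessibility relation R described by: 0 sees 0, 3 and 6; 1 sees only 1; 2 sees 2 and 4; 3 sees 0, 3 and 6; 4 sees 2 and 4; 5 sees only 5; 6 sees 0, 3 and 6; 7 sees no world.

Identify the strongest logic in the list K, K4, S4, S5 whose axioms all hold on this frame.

K4

Transitive (axiom 4): yes — every two-step R-path is closed by a direct edge.
Reflexive (axiom T): no — 7 is not related to itself.
Euclidean (axiom 5): yes — any two successors of a common world are R-related.
So F validates K, K4; S4 would additionally require R to be reflexive. The strongest is K4.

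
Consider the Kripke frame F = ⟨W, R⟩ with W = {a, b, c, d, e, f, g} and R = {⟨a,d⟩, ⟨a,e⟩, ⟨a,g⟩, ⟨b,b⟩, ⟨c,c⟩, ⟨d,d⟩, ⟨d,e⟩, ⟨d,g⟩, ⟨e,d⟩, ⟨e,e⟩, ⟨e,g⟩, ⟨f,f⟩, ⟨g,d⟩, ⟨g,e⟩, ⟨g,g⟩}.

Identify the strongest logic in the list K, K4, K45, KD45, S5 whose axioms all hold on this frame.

Transitive (axiom 4): yes — every two-step R-path is closed by a direct edge.
Euclidean (axiom 5): yes — any two successors of a common world are R-related.
Serial (axiom D): yes — every world has a successor (e.g. a R d).
Reflexive (axiom T): no — a is not related to itself.
So F validates K, K4, K45, KD45; S5 would additionally require R to be reflexive. The strongest is KD45.

KD45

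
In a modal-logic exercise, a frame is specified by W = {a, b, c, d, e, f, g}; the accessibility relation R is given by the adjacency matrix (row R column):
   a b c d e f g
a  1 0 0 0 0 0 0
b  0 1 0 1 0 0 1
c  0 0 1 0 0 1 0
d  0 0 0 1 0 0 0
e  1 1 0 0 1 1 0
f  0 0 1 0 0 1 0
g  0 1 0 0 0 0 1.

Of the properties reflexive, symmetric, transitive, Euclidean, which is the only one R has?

Reflexive: yes — every world is R-related to itself.
Symmetric: no — b R d but not d R b.
Transitive: no — e R b and b R d, but not e R d.
Euclidean: no — b R d and b R g, but not d R g.
Only reflexive holds.

reflexive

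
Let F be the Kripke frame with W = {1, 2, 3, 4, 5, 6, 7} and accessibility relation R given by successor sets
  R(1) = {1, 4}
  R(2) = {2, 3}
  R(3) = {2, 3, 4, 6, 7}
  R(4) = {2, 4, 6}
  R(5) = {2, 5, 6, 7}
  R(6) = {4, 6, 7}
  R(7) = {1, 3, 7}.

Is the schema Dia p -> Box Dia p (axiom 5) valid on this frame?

No

Axiom 5 corresponds to the accessibility relation being Euclidean.
Euclidean: no — 3 R 2 and 3 R 4, but not 2 R 4.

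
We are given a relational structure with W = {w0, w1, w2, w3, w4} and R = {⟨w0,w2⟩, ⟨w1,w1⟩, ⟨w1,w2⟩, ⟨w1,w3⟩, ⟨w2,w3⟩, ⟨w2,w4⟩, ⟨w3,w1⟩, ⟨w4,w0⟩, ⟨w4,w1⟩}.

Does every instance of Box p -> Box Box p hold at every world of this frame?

No

By correspondence theory, 4 is valid on a frame iff R is transitive.
Transitive: no — w0 R w2 and w2 R w3, but not w0 R w3.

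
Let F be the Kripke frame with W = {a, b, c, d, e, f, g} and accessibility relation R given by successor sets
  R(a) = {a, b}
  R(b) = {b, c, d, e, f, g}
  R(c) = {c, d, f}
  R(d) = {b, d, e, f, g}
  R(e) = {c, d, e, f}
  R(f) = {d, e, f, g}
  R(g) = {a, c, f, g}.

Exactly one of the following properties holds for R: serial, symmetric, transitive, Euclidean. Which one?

Serial: yes — every world has a successor (e.g. a R a).
Symmetric: no — a R b but not b R a.
Transitive: no — a R b and b R c, but not a R c.
Euclidean: no — b R c and b R e, but not c R e.
Only serial holds.

serial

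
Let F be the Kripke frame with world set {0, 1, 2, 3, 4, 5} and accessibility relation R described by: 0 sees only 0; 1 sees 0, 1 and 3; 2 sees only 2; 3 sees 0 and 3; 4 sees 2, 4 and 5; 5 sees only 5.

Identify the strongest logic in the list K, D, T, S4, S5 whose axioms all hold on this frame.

S4

Serial (axiom D): yes — every world has a successor (e.g. 0 R 0).
Reflexive (axiom T): yes — every world is R-related to itself.
Transitive (axiom 4): yes — every two-step R-path is closed by a direct edge.
Euclidean (axiom 5): no — 1 R 0 and 1 R 3, but not 0 R 3.
So F validates K, D, T, S4; S5 would additionally require R to be Euclidean. The strongest is S4.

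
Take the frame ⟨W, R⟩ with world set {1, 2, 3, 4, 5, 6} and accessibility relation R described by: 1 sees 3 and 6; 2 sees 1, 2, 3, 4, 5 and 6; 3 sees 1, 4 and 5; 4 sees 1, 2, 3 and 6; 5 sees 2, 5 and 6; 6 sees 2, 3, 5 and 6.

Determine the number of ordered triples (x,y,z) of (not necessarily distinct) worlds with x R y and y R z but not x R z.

Enumerating: (1,3,1), (1,3,4), (1,3,5), (1,6,2), (1,6,5), (3,1,3), (3,1,6), (3,4,2), (3,4,3), (3,4,6), (3,5,2), (3,5,6), … and 13 more.
Total: 25.

25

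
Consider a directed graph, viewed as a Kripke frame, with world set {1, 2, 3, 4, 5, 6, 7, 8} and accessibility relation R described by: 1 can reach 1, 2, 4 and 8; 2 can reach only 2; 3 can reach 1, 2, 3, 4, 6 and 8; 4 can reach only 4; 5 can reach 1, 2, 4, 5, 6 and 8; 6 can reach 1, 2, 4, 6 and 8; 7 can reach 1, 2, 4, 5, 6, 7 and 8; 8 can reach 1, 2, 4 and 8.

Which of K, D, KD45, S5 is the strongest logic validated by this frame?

Serial (axiom D): yes — every world has a successor (e.g. 1 R 1).
Euclidean (axiom 5): no — 1 R 2 and 1 R 4, but not 2 R 4.
Transitive (axiom 4): yes — every two-step R-path is closed by a direct edge.
Reflexive (axiom T): yes — every world is R-related to itself.
So F validates K, D; KD45 would additionally require R to be Euclidean. The strongest is D.

D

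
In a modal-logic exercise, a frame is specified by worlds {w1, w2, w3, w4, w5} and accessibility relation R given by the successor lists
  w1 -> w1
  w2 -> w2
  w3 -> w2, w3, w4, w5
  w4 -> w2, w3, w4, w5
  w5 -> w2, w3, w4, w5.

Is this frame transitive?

Yes

Transitive: yes — every two-step R-path is closed by a direct edge.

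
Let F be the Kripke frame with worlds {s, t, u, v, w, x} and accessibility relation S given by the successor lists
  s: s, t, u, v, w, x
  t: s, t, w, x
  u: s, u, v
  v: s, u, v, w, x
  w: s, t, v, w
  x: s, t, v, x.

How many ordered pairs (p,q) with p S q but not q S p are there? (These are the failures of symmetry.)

0

S is symmetric; there are no such tuples.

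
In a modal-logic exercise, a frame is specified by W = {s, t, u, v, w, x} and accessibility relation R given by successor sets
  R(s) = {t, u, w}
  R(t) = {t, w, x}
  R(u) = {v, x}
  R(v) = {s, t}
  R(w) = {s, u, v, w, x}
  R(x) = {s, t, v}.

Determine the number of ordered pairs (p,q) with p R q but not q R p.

12

Enumerating: (s,t), (s,u), (t,w), (u,v), (u,x), (v,s), (v,t), (w,u), (w,v), (w,x), (x,s), (x,v).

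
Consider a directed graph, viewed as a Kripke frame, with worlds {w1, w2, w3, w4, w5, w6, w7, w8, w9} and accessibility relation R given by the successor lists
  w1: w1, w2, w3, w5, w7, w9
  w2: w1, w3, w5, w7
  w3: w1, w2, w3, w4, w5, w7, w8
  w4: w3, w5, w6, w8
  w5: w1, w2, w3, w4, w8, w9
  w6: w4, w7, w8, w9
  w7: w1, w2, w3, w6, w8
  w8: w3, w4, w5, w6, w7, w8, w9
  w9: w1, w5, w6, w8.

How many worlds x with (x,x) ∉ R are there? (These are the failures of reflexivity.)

6

Enumerating: w2, w4, w5, w6, w7, w9.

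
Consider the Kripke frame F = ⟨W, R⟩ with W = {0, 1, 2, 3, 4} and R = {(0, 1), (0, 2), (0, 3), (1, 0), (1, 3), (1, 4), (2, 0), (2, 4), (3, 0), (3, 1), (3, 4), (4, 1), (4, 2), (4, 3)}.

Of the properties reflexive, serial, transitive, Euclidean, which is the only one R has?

serial

Reflexive: no — 0 is not related to itself.
Serial: yes — every world has a successor (e.g. 0 R 1).
Transitive: no — 0 R 1 and 1 R 4, but not 0 R 4.
Euclidean: no — 0 R 1 and 0 R 2, but not 1 R 2.
Only serial holds.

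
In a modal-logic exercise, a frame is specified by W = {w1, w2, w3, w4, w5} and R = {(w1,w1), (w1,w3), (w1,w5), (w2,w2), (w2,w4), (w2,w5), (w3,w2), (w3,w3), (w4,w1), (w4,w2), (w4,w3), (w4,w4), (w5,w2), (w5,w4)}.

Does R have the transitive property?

Transitive: no — w1 R w3 and w3 R w2, but not w1 R w2.

No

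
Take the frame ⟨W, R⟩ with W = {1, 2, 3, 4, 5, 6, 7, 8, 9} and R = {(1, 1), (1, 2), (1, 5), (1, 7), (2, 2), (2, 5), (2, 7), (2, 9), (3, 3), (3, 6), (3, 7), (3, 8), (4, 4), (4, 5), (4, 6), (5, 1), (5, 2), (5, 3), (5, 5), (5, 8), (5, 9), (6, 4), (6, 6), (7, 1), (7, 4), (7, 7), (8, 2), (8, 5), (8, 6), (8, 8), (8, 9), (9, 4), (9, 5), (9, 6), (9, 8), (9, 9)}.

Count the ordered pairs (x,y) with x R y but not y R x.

Enumerating: (1,2), (2,7), (2,9), (3,6), (3,7), (3,8), (4,5), (5,3), (7,4), (8,2), (8,6), (9,4), (9,6).

13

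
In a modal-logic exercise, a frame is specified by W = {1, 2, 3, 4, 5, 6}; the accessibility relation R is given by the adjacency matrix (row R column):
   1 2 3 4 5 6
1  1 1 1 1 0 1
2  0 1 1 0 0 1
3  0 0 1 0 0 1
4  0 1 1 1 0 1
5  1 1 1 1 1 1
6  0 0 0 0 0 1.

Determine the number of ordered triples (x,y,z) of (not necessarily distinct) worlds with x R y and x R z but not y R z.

35

Enumerating: (1,2,1), (1,2,4), (1,3,1), (1,3,2), (1,3,4), (1,4,1), (1,6,1), (1,6,2), (1,6,3), (1,6,4), (2,3,2), (2,6,2), … and 23 more.
Total: 35.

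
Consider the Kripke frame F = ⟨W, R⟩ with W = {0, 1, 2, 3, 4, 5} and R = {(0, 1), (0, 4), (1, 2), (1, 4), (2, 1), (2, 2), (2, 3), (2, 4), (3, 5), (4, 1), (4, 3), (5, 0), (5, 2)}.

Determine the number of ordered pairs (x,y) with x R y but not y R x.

8

Enumerating: (0,1), (0,4), (2,3), (2,4), (3,5), (4,3), (5,0), (5,2).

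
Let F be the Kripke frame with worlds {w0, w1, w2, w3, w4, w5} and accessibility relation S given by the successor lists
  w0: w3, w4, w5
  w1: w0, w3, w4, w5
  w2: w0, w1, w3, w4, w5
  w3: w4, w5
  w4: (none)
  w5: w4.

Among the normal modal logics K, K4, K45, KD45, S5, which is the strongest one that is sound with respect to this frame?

Transitive (axiom 4): yes — every two-step S-path is closed by a direct edge.
Euclidean (axiom 5): no — w0 S w4 and w0 S w3, but not w4 S w3.
Serial (axiom D): no — w4 has no S-successor.
Reflexive (axiom T): no — w0 is not related to itself.
So F validates K, K4; K45 would additionally require S to be Euclidean. The strongest is K4.

K4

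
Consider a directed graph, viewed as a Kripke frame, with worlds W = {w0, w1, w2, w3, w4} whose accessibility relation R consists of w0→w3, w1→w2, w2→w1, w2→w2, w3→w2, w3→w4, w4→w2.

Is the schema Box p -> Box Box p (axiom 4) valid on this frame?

No

The schema 4 characterises exactly the transitive frames.
Transitive: no — w0 R w3 and w3 R w2, but not w0 R w2.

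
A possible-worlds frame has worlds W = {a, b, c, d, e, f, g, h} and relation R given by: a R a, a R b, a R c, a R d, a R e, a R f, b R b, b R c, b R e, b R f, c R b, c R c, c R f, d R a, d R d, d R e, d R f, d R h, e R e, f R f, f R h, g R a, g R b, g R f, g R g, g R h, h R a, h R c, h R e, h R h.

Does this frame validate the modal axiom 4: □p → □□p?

No

The schema 4 characterises exactly the transitive frames.
Transitive: no — a R d and d R h, but not a R h.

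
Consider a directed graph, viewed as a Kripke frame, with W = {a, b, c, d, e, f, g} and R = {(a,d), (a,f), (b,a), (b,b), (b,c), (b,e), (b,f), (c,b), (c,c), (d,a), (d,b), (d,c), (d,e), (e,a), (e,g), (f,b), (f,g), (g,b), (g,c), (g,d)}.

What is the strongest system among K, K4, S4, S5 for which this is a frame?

K

Transitive (axiom 4): no — a R d and d R b, but not a R b.
Reflexive (axiom T): no — a is not related to itself.
Euclidean (axiom 5): no — a R d and a R f, but not d R f.
So F validates K; K4 would additionally require R to be transitive. The strongest is K.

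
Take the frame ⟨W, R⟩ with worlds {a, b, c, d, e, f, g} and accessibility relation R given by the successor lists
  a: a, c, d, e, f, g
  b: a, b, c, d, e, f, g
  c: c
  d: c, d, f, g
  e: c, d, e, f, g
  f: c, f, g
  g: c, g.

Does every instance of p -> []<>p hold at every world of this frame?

The schema B characterises exactly the symmetric frames.
Symmetric: no — a R c but not c R a.

No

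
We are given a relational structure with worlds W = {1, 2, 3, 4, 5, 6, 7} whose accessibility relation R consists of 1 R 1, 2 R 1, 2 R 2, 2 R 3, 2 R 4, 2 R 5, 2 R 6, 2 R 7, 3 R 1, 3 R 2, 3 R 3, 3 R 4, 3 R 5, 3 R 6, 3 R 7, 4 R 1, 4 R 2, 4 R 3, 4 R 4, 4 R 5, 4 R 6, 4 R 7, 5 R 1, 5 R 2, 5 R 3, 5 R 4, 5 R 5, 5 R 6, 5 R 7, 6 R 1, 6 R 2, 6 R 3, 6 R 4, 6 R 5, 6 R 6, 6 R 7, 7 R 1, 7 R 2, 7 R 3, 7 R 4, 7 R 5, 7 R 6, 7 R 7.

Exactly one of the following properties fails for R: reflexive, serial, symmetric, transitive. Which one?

Reflexive: yes — every world is R-related to itself.
Serial: yes — every world has a successor (e.g. 1 R 1).
Symmetric: no — 2 R 1 but not 1 R 2.
Transitive: yes — every two-step R-path is closed by a direct edge.
Only symmetric fails.

symmetric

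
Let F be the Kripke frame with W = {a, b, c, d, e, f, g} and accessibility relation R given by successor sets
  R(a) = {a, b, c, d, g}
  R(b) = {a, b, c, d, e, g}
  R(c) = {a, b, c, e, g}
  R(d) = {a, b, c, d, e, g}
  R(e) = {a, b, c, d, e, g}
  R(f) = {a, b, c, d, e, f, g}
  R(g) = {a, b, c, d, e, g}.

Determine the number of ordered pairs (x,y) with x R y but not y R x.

Enumerating: (d,c), (e,a), (f,a), (f,b), (f,c), (f,d), (f,e), (f,g).

8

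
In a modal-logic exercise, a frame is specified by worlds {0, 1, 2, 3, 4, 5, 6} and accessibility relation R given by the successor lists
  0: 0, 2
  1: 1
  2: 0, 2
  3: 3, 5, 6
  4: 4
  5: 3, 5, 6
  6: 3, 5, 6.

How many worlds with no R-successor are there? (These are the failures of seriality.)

0

R is serial; there are no such worlds.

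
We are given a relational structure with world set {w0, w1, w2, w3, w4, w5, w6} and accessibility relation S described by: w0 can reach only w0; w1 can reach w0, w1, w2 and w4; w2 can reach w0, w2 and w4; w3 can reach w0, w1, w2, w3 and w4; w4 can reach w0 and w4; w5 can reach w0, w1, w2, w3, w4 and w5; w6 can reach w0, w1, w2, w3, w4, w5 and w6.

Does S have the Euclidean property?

Euclidean: no — w1 S w0 and w1 S w2, but not w0 S w2.

No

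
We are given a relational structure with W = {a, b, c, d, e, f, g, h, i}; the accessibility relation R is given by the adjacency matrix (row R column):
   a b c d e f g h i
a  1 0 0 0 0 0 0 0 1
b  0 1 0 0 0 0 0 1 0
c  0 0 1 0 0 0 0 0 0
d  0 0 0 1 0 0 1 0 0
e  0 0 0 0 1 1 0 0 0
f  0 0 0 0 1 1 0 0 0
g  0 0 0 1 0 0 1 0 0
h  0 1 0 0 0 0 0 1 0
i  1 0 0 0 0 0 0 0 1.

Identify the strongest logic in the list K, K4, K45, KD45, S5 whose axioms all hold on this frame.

S5

Transitive (axiom 4): yes — every two-step R-path is closed by a direct edge.
Euclidean (axiom 5): yes — any two successors of a common world are R-related.
Serial (axiom D): yes — every world has a successor (e.g. a R a).
Reflexive (axiom T): yes — every world is R-related to itself.
So F validates K, K4, K45, KD45, S5. The strongest is S5.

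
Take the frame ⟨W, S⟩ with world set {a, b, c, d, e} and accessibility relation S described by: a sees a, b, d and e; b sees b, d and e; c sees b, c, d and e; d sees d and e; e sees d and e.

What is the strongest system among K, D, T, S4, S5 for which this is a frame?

S4

Serial (axiom D): yes — every world has a successor (e.g. a S a).
Reflexive (axiom T): yes — every world is S-related to itself.
Transitive (axiom 4): yes — every two-step S-path is closed by a direct edge.
Euclidean (axiom 5): no — a S d and a S b, but not d S b.
So F validates K, D, T, S4; S5 would additionally require S to be Euclidean. The strongest is S4.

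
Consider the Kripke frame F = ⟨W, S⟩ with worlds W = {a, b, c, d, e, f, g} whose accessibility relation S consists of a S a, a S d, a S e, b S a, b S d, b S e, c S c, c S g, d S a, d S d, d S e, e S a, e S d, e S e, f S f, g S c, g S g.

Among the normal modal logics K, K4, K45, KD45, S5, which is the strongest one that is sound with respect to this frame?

KD45

Transitive (axiom 4): yes — every two-step S-path is closed by a direct edge.
Euclidean (axiom 5): yes — any two successors of a common world are S-related.
Serial (axiom D): yes — every world has a successor (e.g. a S a).
Reflexive (axiom T): no — b is not related to itself.
So F validates K, K4, K45, KD45; S5 would additionally require S to be reflexive. The strongest is KD45.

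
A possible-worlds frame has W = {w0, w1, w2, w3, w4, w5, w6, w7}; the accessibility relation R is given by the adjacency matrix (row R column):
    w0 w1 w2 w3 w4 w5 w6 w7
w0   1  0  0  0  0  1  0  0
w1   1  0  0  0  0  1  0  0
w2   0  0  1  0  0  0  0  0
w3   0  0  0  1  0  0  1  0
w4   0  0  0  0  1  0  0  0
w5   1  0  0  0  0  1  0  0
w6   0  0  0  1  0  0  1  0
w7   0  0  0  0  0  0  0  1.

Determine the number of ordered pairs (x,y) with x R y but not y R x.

Enumerating: (w1,w0), (w1,w5).

2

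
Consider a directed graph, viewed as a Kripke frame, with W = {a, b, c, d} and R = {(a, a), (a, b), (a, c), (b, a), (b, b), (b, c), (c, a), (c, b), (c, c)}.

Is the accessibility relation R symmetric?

Yes

Symmetric: yes — every pair in R has its reverse in R.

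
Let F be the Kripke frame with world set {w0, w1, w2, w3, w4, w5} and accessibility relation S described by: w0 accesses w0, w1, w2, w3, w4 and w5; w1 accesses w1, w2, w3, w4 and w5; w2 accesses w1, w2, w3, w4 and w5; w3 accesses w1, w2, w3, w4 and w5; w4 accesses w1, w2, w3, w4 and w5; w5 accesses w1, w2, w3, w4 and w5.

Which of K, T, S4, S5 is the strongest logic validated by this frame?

S4

Reflexive (axiom T): yes — every world is S-related to itself.
Transitive (axiom 4): yes — every two-step S-path is closed by a direct edge.
Euclidean (axiom 5): no — w0 S w1 and w0 S w0, but not w1 S w0.
So F validates K, T, S4; S5 would additionally require S to be Euclidean. The strongest is S4.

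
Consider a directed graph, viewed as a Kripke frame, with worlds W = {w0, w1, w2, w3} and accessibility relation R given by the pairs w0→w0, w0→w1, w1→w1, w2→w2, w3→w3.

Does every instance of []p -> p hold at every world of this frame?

By correspondence theory, T is valid on a frame iff R is reflexive.
Reflexive: yes — every world is R-related to itself.

Yes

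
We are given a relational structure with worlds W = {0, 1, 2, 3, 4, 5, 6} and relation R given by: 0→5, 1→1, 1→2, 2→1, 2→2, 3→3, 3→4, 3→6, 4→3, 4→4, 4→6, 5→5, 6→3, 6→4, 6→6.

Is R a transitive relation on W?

Yes

Transitive: yes — every two-step R-path is closed by a direct edge.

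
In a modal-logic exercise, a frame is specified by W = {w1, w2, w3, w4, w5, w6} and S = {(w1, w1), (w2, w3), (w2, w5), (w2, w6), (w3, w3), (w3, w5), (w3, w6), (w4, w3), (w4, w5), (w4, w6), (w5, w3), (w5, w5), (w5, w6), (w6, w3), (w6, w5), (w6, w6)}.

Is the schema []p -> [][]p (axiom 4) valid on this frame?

Axiom 4 corresponds to the accessibility relation being transitive.
Transitive: yes — every two-step S-path is closed by a direct edge.

Yes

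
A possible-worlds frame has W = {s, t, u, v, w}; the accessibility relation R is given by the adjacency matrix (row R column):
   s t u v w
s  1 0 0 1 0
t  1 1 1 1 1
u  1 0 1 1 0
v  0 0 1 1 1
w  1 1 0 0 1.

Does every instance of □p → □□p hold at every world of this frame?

No

The schema 4 characterises exactly the transitive frames.
Transitive: no — s R v and v R u, but not s R u.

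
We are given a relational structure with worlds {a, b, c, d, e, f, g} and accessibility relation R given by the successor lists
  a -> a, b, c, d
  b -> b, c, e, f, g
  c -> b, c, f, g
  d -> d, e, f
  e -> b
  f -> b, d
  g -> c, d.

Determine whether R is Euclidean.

Euclidean: no — a R b and a R d, but not b R d.

No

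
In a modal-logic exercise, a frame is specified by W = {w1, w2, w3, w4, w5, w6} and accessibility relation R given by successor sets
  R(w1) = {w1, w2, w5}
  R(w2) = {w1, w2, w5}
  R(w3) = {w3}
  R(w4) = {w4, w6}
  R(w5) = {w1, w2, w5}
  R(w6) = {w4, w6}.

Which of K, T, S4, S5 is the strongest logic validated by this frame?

S5

Reflexive (axiom T): yes — every world is R-related to itself.
Transitive (axiom 4): yes — every two-step R-path is closed by a direct edge.
Euclidean (axiom 5): yes — any two successors of a common world are R-related.
So F validates K, T, S4, S5. The strongest is S5.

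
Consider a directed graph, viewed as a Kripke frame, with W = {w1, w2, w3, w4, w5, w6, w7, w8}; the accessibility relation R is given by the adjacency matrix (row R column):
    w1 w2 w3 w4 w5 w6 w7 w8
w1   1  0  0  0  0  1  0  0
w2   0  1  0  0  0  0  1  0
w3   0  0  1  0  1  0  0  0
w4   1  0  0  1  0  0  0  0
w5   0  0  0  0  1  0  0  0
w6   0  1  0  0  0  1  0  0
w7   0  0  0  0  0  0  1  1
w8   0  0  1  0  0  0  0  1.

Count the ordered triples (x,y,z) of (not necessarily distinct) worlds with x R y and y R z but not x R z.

Enumerating: (w1,w6,w2), (w2,w7,w8), (w4,w1,w6), (w6,w2,w7), (w7,w8,w3), (w8,w3,w5).

6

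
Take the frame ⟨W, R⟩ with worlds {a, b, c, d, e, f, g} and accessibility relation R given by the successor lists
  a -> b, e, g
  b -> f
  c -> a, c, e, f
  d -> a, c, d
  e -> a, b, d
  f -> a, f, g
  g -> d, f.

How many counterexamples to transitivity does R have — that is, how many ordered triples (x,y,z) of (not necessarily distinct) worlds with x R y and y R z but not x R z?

Enumerating: (a,b,f), (a,e,a), (a,e,d), (a,g,d), (a,g,f), (b,f,a), (b,f,g), (c,a,b), (c,a,g), (c,e,b), (c,e,d), (c,f,g), … and 16 more.
Total: 28.

28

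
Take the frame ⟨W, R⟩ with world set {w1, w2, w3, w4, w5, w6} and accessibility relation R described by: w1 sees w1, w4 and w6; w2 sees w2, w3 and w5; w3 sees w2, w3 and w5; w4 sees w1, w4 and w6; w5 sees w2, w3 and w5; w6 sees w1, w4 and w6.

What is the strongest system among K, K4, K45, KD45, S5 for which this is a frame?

Transitive (axiom 4): yes — every two-step R-path is closed by a direct edge.
Euclidean (axiom 5): yes — any two successors of a common world are R-related.
Serial (axiom D): yes — every world has a successor (e.g. w1 R w1).
Reflexive (axiom T): yes — every world is R-related to itself.
So F validates K, K4, K45, KD45, S5. The strongest is S5.

S5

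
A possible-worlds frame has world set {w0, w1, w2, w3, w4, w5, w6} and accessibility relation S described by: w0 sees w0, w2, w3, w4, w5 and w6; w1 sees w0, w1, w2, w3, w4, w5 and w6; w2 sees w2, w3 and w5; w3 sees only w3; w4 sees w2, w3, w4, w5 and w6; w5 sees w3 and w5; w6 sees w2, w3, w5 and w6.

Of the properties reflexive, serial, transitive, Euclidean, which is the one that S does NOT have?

Euclidean

Reflexive: yes — every world is S-related to itself.
Serial: yes — every world has a successor (e.g. w0 S w0).
Transitive: yes — every two-step S-path is closed by a direct edge.
Euclidean: no — w0 S w2 and w0 S w4, but not w2 S w4.
Only Euclidean fails.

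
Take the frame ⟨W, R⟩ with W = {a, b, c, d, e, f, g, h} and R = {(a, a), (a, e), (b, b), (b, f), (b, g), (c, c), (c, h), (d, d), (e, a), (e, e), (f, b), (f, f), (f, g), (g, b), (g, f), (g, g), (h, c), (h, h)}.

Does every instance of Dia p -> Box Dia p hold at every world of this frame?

Yes

Axiom 5 corresponds to the accessibility relation being Euclidean.
Euclidean: yes — any two successors of a common world are R-related.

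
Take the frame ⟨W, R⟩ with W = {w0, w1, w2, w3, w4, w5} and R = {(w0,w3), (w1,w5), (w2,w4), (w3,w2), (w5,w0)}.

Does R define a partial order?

Reflexive: no — w0 is not related to itself.
Transitive: no — w0 R w3 and w3 R w2, but not w0 R w2.
Antisymmetric: yes — no distinct pair is related both ways.
So R is not a partial order.

No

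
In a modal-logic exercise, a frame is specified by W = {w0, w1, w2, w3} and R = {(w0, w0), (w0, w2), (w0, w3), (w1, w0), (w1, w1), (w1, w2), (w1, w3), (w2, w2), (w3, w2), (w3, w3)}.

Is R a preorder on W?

Reflexive: yes — every world is R-related to itself.
Transitive: yes — every two-step R-path is closed by a direct edge.
So R is a preorder.

Yes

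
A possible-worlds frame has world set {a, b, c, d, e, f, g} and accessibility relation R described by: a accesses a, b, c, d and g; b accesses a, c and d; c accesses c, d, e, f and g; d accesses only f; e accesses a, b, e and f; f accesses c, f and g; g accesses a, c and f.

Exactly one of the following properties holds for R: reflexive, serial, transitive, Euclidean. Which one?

Reflexive: no — b is not related to itself.
Serial: yes — every world has a successor (e.g. a R a).
Transitive: no — a R c and c R e, but not a R e.
Euclidean: no — a R b and a R g, but not b R g.
Only serial holds.

serial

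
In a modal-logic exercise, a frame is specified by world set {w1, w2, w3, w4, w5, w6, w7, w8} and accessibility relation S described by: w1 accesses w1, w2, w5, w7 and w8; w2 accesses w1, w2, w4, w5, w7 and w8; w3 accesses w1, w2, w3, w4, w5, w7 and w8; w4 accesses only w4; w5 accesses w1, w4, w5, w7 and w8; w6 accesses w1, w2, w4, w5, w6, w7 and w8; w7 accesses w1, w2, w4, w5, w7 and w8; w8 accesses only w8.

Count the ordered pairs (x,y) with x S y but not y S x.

Enumerating: (w1,w8), (w2,w4), (w2,w5), (w2,w8), (w3,w1), (w3,w2), (w3,w4), (w3,w5), (w3,w7), (w3,w8), (w5,w4), (w5,w8), … and 8 more.
Total: 20.

20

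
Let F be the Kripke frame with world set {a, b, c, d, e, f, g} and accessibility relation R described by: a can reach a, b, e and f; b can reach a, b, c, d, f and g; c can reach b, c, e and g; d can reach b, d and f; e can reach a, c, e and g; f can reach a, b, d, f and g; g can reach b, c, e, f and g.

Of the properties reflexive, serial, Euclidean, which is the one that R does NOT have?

Reflexive: yes — every world is R-related to itself.
Serial: yes — every world has a successor (e.g. a R a).
Euclidean: no — a R b and a R e, but not b R e.
Only Euclidean fails.

Euclidean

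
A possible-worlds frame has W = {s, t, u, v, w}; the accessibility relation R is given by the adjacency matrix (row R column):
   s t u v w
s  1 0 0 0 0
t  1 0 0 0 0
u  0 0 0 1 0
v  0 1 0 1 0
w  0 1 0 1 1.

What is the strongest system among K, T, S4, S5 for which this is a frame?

Reflexive (axiom T): no — t is not related to itself.
Transitive (axiom 4): no — u R v and v R t, but not u R t.
Euclidean (axiom 5): no — w R t and w R v, but not t R v.
So F validates K; T would additionally require R to be reflexive. The strongest is K.

K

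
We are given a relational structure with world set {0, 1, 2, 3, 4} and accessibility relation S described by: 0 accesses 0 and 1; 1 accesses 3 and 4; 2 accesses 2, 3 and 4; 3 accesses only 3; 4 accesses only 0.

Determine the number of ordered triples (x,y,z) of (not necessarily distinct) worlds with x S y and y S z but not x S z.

5

Enumerating: (0,1,3), (0,1,4), (1,4,0), (2,4,0), (4,0,1).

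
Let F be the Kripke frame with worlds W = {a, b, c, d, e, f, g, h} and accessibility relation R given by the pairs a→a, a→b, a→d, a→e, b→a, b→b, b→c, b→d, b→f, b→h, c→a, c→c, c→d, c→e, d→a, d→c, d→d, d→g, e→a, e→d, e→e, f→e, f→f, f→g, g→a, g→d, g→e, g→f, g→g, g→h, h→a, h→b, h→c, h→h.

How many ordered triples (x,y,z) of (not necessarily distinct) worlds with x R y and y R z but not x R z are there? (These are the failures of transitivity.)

Enumerating: (a,b,c), (a,b,f), (a,b,h), (a,d,c), (a,d,g), (b,a,e), (b,c,e), (b,d,g), (b,f,e), (b,f,g), (c,a,b), (c,d,g), … and 24 more.
Total: 36.

36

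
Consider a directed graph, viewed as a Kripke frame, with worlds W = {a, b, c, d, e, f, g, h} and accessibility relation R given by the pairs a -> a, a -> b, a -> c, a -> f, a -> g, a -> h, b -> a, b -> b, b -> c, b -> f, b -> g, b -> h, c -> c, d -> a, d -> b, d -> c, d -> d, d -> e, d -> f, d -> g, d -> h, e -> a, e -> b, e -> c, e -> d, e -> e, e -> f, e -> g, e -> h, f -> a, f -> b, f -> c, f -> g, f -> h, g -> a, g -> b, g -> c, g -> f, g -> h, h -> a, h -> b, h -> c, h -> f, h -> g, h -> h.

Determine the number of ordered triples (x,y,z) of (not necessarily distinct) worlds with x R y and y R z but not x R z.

8

Enumerating: (f,a,f), (f,b,f), (f,g,f), (f,h,f), (g,a,g), (g,b,g), (g,f,g), (g,h,g).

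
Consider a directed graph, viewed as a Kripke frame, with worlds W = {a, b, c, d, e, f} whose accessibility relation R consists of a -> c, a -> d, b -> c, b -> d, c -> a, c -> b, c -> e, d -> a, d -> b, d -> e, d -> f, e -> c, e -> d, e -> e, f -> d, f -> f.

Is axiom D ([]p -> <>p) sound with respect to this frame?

By correspondence theory, D is valid on a frame iff R is serial.
Serial: yes — every world has a successor (e.g. a R c).

Yes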